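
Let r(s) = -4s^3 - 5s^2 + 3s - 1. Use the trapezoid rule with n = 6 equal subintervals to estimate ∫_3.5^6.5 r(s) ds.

Δs = (6.5 − 3.5)/6 = 0.5.
r(3.5) = -223.25, r(4) = -325, r(4.5) = -453.25, r(5) = -611, r(5.5) = -801.25, r(6) = -1027, r(6.5) = -1291.25.
T_6 = (Δs/2)·[r(s_0) + 2r(s_1) + ... + 2r(s_{5}) + r(s_6)].
Sum = -1987.375.

-1987.375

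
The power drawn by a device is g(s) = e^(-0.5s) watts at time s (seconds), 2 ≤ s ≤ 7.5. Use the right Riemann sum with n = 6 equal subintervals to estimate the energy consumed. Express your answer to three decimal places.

0.543

Δs = (7.5 − 2)/6 = 11/12.
Right endpoints: 35/12, 23/6, 4.75, 17/3, 79/12, 7.5.
g(35/12) ≈ 0.233, g(23/6) ≈ 0.147, g(4.75) ≈ 0.093, g(17/3) ≈ 0.059, g(79/12) ≈ 0.037, g(7.5) ≈ 0.024.
Sum = Δs · [g(35/12) + g(23/6) + g(4.75) + ...].
Sum ≈ 0.543.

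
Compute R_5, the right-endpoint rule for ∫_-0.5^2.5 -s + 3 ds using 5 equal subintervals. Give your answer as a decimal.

Δs = (2.5 − (-0.5))/5 = 0.6.
Right endpoints: 0.1, 0.7, 1.3, 1.9, 2.5.
f(0.1) = 2.9, f(0.7) = 2.3, f(1.3) = 1.7, f(1.9) = 1.1, f(2.5) = 0.5.
Sum = Δs · [f(0.1) + f(0.7) + f(1.3) + f(1.9) + f(2.5)].
Sum = 5.1.

5.1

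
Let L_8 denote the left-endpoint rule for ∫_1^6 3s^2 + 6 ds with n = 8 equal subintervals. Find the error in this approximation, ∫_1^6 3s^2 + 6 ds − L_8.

Exact integral: ∫_1^6 f(s) ds = 245.
L_8 = 213.1640625.
Error = 245 − 213.1640625 = 31.8359375.

31.8359375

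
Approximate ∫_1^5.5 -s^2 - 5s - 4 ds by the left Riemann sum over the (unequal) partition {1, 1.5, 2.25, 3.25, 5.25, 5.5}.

-111.703125

Subinterval widths: 0.5, 0.75, 1, 2, 0.25.
Left endpoints: 1, 1.5, 2.25, 3.25, 5.25.
f(1) = -10, f(1.5) = -13.75, f(2.25) = -20.3125, f(3.25) = -30.8125, f(5.25) = -57.8125.
Sum = Σ Δs_i · f(s_i).
Sum = -111.703125.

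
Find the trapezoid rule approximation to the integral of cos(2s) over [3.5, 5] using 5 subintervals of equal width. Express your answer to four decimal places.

-0.5824

Δs = (5 − 3.5)/5 = 0.3.
f(3.5) ≈ 0.7539, f(3.8) ≈ 0.2513, f(4.1) ≈ -0.3392, f(4.4) ≈ -0.8111, f(4.7) ≈ -0.9997, f(5) ≈ -0.8391.
T_5 = (Δs/2)·[f(s_0) + 2f(s_1) + ... + 2f(s_{4}) + f(s_5)].
Sum ≈ -0.5824.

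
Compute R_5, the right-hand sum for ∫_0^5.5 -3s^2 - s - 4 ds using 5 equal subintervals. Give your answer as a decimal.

Δs = (5.5 − 0)/5 = 1.1.
Right endpoints: 1.1, 2.2, 3.3, 4.4, 5.5.
f(1.1) = -8.73, f(2.2) = -20.72, f(3.3) = -39.97, f(4.4) = -66.48, f(5.5) = -100.25.
Sum = Δs · [f(1.1) + f(2.2) + f(3.3) + f(4.4) + f(5.5)].
Sum = -259.765.

-259.765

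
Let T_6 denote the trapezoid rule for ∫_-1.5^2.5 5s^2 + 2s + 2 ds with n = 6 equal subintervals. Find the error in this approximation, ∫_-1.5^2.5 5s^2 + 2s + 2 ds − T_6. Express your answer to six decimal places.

-1.481481

Exact integral: ∫_-1.5^2.5 f(s) ds ≈ 43.66666667.
T_6 ≈ 45.14814815.
Error ≈ 43.66666667 − 45.14814815 ≈ -1.481481.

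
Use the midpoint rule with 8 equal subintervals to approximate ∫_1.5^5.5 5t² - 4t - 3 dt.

203.25

Δt = (5.5 − 1.5)/8 = 0.5.
Midpoints: 1.75, 2.25, 2.75, 3.25, 3.75, 4.25, 4.75, 5.25.
f(1.75) = 5.3125, f(2.25) = 13.3125, f(2.75) = 23.8125, f(3.25) = 36.8125, f(3.75) = 52.3125, f(4.25) = 70.3125, f(4.75) = 90.8125, f(5.25) = 113.8125.
Sum = Δt · [f(1.75) + f(2.25) + f(2.75) + ...].
Sum = 203.25.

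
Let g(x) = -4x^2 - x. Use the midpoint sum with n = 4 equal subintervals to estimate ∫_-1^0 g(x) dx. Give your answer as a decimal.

Δx = (0 − (-1))/4 = 0.25.
Midpoints: -0.875, -0.625, -0.375, -0.125.
g(-0.875) = -2.1875, g(-0.625) = -0.9375, g(-0.375) = -0.1875, g(-0.125) = 0.0625.
Sum = Δx · [g(-0.875) + g(-0.625) + g(-0.375) + g(-0.125)].
Sum = -0.8125.

-0.8125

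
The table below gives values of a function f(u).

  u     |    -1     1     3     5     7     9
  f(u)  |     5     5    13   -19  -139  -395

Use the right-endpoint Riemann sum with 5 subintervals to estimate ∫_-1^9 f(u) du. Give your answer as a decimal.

-1070

Δu = 2.
Sum = 2·[5 + 13 + (-19) + (-139) + (-395)] = -1070.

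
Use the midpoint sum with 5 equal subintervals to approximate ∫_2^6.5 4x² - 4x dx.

277.785

Δx = (6.5 − 2)/5 = 0.9.
Midpoints: 2.45, 3.35, 4.25, 5.15, 6.05.
f(2.45) = 14.21, f(3.35) = 31.49, f(4.25) = 55.25, f(5.15) = 85.49, f(6.05) = 122.21.
Sum = Δx · [f(2.45) + f(3.35) + f(4.25) + f(5.15) + f(6.05)].
Sum = 277.785.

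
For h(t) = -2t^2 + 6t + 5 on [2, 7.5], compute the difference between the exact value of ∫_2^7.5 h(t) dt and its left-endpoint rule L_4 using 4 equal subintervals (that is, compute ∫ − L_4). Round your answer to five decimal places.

-45.69010

Exact integral: ∫_2^7.5 h(t) dt ≈ -91.6666667.
L_4 = -45.9765625.
Error ≈ -91.6666667 − (-45.9765625) ≈ -45.69010.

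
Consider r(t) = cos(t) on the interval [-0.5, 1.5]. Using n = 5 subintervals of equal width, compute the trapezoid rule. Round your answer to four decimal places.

1.4572

Δt = (1.5 − (-0.5))/5 = 0.4.
r(-0.5) ≈ 0.8776, r(-0.1) ≈ 0.9950, r(0.3) ≈ 0.9553, r(0.7) ≈ 0.7648, r(1.1) ≈ 0.4536, r(1.5) ≈ 0.0707.
T_5 = (Δt/2)·[r(t_0) + 2r(t_1) + ... + 2r(t_{4}) + r(t_5)].
Sum ≈ 1.4572.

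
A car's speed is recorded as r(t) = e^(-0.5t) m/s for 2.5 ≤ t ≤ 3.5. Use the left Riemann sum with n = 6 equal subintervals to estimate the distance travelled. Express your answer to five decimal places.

0.23499

Δt = (3.5 − 2.5)/6 = 1/6.
Left endpoints: 2.5, 8/3, 17/6, 3, 19/6, 10/3.
r(2.5) ≈ 0.28650, r(8/3) ≈ 0.26360, r(17/6) ≈ 0.24252, r(3) ≈ 0.22313, r(19/6) ≈ 0.20529, r(10/3) ≈ 0.18888.
Sum = Δt · [r(2.5) + r(8/3) + r(17/6) + ...].
Sum ≈ 0.23499.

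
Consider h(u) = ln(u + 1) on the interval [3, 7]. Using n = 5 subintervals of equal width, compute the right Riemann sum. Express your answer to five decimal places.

7.36096

Δu = (7 − 3)/5 = 0.8.
Right endpoints: 3.8, 4.6, 5.4, 6.2, 7.
h(3.8) ≈ 1.56862, h(4.6) ≈ 1.72277, h(5.4) ≈ 1.85630, h(6.2) ≈ 1.97408, h(7) ≈ 2.07944.
Sum = Δu · [h(3.8) + h(4.6) + h(5.4) + h(6.2) + h(7)].
Sum ≈ 7.36096.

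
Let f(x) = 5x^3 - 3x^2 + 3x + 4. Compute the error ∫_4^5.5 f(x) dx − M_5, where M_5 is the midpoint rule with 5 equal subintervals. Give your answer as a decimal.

0.7678125

Exact integral: ∫_4^5.5 f(x) dx = 748.828125.
M_5 = 748.0603125.
Error = 748.828125 − 748.0603125 = 0.7678125.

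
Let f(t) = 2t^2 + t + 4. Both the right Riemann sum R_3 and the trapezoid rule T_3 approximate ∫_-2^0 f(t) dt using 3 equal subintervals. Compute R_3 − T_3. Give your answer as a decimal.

-2

R_3 ≈ 9.629630.
T_3 ≈ 11.629630.
R_3 − T_3 = -2.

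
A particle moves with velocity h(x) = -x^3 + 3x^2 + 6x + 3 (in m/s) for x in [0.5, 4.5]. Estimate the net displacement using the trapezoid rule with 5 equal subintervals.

58.58

Δx = (4.5 − 0.5)/5 = 0.8.
h(0.5) = 6.625, h(1.3) = 13.673, h(2.1) = 19.569, h(2.9) = 21.241, h(3.7) = 15.617, h(4.5) = -0.375.
T_5 = (Δx/2)·[h(x_0) + 2h(x_1) + ... + 2h(x_{4}) + h(x_5)].
Sum = 58.58.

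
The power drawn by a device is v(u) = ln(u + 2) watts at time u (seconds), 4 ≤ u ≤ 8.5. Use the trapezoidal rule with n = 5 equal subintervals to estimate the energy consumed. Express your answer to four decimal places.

Δu = (8.5 − 4)/5 = 0.9.
v(4) ≈ 1.7918, v(4.9) ≈ 1.9315, v(5.8) ≈ 2.0541, v(6.7) ≈ 2.1633, v(7.6) ≈ 2.2618, v(8.5) ≈ 2.3514.
T_5 = (Δu/2)·[v(u_0) + 2v(u_1) + ... + 2v(u_{4}) + v(u_5)].
Sum ≈ 9.4341.

9.4341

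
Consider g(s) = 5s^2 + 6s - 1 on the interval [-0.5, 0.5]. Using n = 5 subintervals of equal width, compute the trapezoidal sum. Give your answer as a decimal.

-0.55

Δs = (0.5 − (-0.5))/5 = 0.2.
g(-0.5) = -2.75, g(-0.3) = -2.35, g(-0.1) = -1.55, g(0.1) = -0.35, g(0.3) = 1.25, g(0.5) = 3.25.
T_5 = (Δs/2)·[g(s_0) + 2g(s_1) + ... + 2g(s_{4}) + g(s_5)].
Sum = -0.55.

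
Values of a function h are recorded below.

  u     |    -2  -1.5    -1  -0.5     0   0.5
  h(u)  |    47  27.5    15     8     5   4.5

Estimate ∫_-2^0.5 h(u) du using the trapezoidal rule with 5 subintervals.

40.625

Δu = 0.5.
T_5 = (0.5/2)·[47 + 2·27.5 + 2·15 + 2·8 + 2·5 + 4.5] = 40.625.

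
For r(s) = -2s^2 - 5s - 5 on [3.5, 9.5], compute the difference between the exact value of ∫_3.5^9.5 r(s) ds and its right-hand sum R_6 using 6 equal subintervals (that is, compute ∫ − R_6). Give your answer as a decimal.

95

Exact integral: ∫_3.5^9.5 r(s) ds = -768.
R_6 = -863.
Error = -768 − (-863) = 95.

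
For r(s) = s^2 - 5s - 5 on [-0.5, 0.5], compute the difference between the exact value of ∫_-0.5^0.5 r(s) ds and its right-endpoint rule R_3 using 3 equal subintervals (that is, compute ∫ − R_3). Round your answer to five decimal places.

Exact integral: ∫_-0.5^0.5 r(s) ds ≈ -4.9166667.
R_3 ≈ -5.7314815.
Error ≈ -4.9166667 − (-5.7314815) ≈ 0.81481.

0.81481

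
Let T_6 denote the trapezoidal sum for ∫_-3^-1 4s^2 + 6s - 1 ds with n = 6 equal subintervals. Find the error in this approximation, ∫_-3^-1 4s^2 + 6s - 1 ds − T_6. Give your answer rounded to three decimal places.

Exact integral: ∫_-3^-1 f(s) ds ≈ 8.66667.
T_6 ≈ 8.81481.
Error ≈ 8.66667 − 8.81481 ≈ -0.148.

-0.148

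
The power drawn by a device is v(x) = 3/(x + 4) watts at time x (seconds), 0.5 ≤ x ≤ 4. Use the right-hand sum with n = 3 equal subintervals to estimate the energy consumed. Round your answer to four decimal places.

1.5673

Δx = (4 − 0.5)/3 = 7/6.
Right endpoints: 5/3, 17/6, 4.
v(5/3) = 9/17, v(17/6) = 18/41, v(4) = 0.375.
Sum = Δx · [v(5/3) + v(17/6) + v(4)].
Sum ≈ 1.5673.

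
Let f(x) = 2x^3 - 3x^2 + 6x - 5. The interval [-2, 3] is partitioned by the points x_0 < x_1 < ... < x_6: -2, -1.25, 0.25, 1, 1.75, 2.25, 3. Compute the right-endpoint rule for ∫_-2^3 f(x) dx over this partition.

Subinterval widths: 0.75, 1.5, 0.75, 0.75, 0.5, 0.75.
Right endpoints: -1.25, 0.25, 1, 1.75, 2.25, 3.
f(-1.25) = -21.09375, f(0.25) = -3.65625, f(1) = 0, f(1.75) = 7.03125, f(2.25) = 16.09375, f(3) = 40.
Sum = Σ Δx_i · f(x_i).
Sum = 22.015625.

22.015625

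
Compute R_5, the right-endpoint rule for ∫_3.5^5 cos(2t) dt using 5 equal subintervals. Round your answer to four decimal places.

Δt = (5 − 3.5)/5 = 0.3.
Right endpoints: 3.8, 4.1, 4.4, 4.7, 5.
f(3.8) ≈ 0.2513, f(4.1) ≈ -0.3392, f(4.4) ≈ -0.8111, f(4.7) ≈ -0.9997, f(5) ≈ -0.8391.
Sum = Δt · [f(3.8) + f(4.1) + f(4.4) + f(4.7) + f(5)].
Sum ≈ -0.8213.

-0.8213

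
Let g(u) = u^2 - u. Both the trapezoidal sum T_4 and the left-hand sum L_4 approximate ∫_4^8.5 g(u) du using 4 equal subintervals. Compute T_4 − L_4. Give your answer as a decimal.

T_4 = 156.19921875.
L_4 = 127.08984375.
T_4 − L_4 = 29.109375.

29.109375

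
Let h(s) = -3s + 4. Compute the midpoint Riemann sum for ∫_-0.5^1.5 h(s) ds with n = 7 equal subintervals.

Δs = (1.5 − (-0.5))/7 = 2/7.
Midpoints: -5/14, -1/14, 3/14, 0.5, 11/14, 15/14, 19/14.
h(-5/14) = 71/14, h(-1/14) = 59/14, h(3/14) = 47/14, h(0.5) = 2.5, h(11/14) = 23/14, h(15/14) = 11/14, h(19/14) = -1/14.
Sum = Δs · [h(-5/14) + h(-1/14) + h(3/14) + ...].
Sum = 5.

5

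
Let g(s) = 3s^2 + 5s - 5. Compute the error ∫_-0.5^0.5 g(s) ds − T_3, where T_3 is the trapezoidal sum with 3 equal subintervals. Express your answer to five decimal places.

-0.05556

Exact integral: ∫_-0.5^0.5 g(s) ds = -4.75.
T_3 ≈ -4.6944444.
Error ≈ -4.75 − (-4.6944444) ≈ -0.05556.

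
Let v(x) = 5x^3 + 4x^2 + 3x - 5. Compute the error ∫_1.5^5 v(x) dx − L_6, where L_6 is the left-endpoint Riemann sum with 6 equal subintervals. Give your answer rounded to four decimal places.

Exact integral: ∫_1.5^5 v(x) dx ≈ 953.713542.
L_6 ≈ 757.210214.
Error ≈ 953.713542 − 757.210214 ≈ 196.5033.

196.5033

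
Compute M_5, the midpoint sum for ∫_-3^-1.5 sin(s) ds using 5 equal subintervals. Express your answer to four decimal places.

-1.0647

Δs = (-1.5 − (-3))/5 = 0.3.
Midpoints: -2.85, -2.55, -2.25, -1.95, -1.65.
f(-2.85) ≈ -0.2875, f(-2.55) ≈ -0.5577, f(-2.25) ≈ -0.7781, f(-1.95) ≈ -0.9290, f(-1.65) ≈ -0.9969.
Sum = Δs · [f(-2.85) + f(-2.55) + f(-2.25) + f(-1.95) + f(-1.65)].
Sum ≈ -1.0647.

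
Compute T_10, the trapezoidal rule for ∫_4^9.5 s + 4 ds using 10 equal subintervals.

59.125

Δs = (9.5 − 4)/10 = 0.55.
f(4) = 8, f(4.55) = 8.55, f(5.1) = 9.1, f(5.65) = 9.65, f(6.2) = 10.2, f(6.75) = 10.75, f(7.3) = 11.3, f(7.85) = 11.85, f(8.4) = 12.4, f(8.95) = 12.95, f(9.5) = 13.5.
T_10 = (Δs/2)·[f(s_0) + 2f(s_1) + ... + 2f(s_{9}) + f(s_10)].
Sum = 59.125.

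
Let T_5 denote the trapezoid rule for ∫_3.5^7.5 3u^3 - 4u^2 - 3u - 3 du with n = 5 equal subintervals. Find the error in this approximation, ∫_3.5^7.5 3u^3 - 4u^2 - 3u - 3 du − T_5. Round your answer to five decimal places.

-19.41333

Exact integral: ∫_3.5^7.5 f(u) du ≈ 1677.1666667.
T_5 = 1696.58.
Error ≈ 1677.1666667 − 1696.58 ≈ -19.41333.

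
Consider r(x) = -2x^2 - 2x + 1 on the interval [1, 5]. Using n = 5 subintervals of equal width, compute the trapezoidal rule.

Δx = (5 − 1)/5 = 0.8.
r(1) = -3, r(1.8) = -9.08, r(2.6) = -17.72, r(3.4) = -28.92, r(4.2) = -42.68, r(5) = -59.
T_5 = (Δx/2)·[r(x_0) + 2r(x_1) + ... + 2r(x_{4}) + r(x_5)].
Sum = -103.52.

-103.52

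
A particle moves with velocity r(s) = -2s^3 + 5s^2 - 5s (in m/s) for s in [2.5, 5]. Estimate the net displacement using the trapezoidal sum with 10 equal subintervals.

-158.0078125

Δs = (5 − 2.5)/10 = 0.25.
r(2.5) = -12.5, r(2.75) = -17.53125, r(3) = -24, r(3.25) = -32.09375, r(3.5) = -42, r(3.75) = -53.90625, r(4) = -68, r(4.25) = -84.46875, r(4.5) = -103.5, r(4.75) = -125.28125, r(5) = -150.
T_10 = (Δs/2)·[r(s_0) + 2r(s_1) + ... + 2r(s_{9}) + r(s_10)].
Sum = -158.0078125.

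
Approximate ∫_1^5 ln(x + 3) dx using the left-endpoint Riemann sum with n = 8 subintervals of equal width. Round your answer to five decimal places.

6.91447

Δx = (5 − 1)/8 = 0.5.
Left endpoints: 1, 1.5, 2, 2.5, 3, 3.5, 4, 4.5.
f(1) ≈ 1.38629, f(1.5) ≈ 1.50408, f(2) ≈ 1.60944, f(2.5) ≈ 1.70475, f(3) ≈ 1.79176, f(3.5) ≈ 1.87180, f(4) ≈ 1.94591, f(4.5) ≈ 2.01490.
Sum = Δx · [f(1) + f(1.5) + f(2) + ...].
Sum ≈ 6.91447.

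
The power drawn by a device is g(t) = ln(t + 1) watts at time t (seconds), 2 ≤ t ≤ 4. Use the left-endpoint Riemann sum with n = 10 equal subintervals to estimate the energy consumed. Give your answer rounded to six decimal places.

Δt = (4 − 2)/10 = 0.2.
Left endpoints: 2, 2.2, 2.4, 2.6, 2.8, 3, 3.2, 3.4, 3.6, 3.8.
g(2) ≈ 1.098612, g(2.2) ≈ 1.163151, g(2.4) ≈ 1.223775, g(2.6) ≈ 1.280934, g(2.8) ≈ 1.335001, g(3) ≈ 1.386294, g(3.2) ≈ 1.435085, g(3.4) ≈ 1.481605, g(3.6) ≈ 1.526056, g(3.8) ≈ 1.568616.
Sum = Δt · [g(2) + g(2.2) + g(2.4) + ...].
Sum ≈ 2.699826.

2.699826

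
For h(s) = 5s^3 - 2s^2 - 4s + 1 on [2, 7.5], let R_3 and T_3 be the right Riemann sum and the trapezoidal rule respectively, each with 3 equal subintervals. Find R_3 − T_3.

1780.96875

R_3 ≈ 5554.490741.
T_3 ≈ 3773.521991.
R_3 − T_3 = 1780.96875.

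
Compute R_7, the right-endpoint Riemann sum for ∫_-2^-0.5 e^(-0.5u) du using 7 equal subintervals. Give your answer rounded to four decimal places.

2.7176

Δu = (-0.5 − (-2))/7 = 3/14.
Right endpoints: -25/14, -11/7, -19/14, -8/7, -13/14, -5/7, -0.5.
f(-25/14) ≈ 2.4421, f(-11/7) ≈ 2.1940, f(-19/14) ≈ 1.9711, f(-8/7) ≈ 1.7708, f(-13/14) ≈ 1.5909, f(-5/7) ≈ 1.4292, f(-0.5) ≈ 1.2840.
Sum = Δu · [f(-25/14) + f(-11/7) + f(-19/14) + ...].
Sum ≈ 2.7176.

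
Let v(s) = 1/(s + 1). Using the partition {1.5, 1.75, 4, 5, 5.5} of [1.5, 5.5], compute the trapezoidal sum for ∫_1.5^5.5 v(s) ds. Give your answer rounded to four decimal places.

0.9930

Subinterval widths: 0.25, 2.25, 1, 0.5.
v(1.5) = 0.4, v(1.75) = 4/11, v(4) = 0.2, v(5) = 1/6, v(5.5) = 2/13.
On each subinterval the trapezoid contributes (Δs_i/2)·[v(s_{i-1}) + v(s_i)].
Sum ≈ 0.9930.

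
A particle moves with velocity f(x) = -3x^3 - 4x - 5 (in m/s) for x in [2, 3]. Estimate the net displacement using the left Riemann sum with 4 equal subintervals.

-56.359375

Δx = (3 − 2)/4 = 0.25.
Left endpoints: 2, 2.25, 2.5, 2.75.
f(2) = -37, f(2.25) = -48.171875, f(2.5) = -61.875, f(2.75) = -78.390625.
Sum = Δx · [f(2) + f(2.25) + f(2.5) + f(2.75)].
Sum = -56.359375.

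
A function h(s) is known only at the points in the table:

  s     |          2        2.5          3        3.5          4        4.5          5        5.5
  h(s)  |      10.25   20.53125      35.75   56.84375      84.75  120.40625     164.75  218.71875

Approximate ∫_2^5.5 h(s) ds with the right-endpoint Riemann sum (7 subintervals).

Δs = 0.5.
Sum = 0.5·[20.53125 + 35.75 + 56.84375 + 84.75 + 120.40625 + 164.75 + 218.71875] = 350.875.

350.875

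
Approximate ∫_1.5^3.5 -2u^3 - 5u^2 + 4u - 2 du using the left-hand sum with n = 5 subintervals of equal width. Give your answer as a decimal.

Δu = (3.5 − 1.5)/5 = 0.4.
Left endpoints: 1.5, 1.9, 2.3, 2.7, 3.1.
f(1.5) = -14, f(1.9) = -26.168, f(2.3) = -43.584, f(2.7) = -67.016, f(3.1) = -97.232.
Sum = Δu · [f(1.5) + f(1.9) + f(2.3) + f(2.7) + f(3.1)].
Sum = -99.2.

-99.2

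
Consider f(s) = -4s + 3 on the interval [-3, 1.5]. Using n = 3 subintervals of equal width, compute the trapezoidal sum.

Δs = (1.5 − (-3))/3 = 1.5.
f(-3) = 15, f(-1.5) = 9, f(0) = 3, f(1.5) = -3.
T_3 = (Δs/2)·[f(s_0) + 2f(s_1) + 2f(s_2) + f(s_3)].
Sum = 27.

27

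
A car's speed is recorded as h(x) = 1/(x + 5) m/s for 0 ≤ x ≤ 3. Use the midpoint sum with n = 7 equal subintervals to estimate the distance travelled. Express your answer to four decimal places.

0.4698

Δx = (3 − 0)/7 = 3/7.
Midpoints: 3/14, 9/14, 15/14, 1.5, 27/14, 33/14, 39/14.
h(3/14) = 14/73, h(9/14) = 14/79, h(15/14) = 14/85, h(1.5) = 2/13, h(27/14) = 14/97, h(33/14) = 14/103, h(39/14) = 14/109.
Sum = Δx · [h(3/14) + h(9/14) + h(15/14) + ...].
Sum ≈ 0.4698.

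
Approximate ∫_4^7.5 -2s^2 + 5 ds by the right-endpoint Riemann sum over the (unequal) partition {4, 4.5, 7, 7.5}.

Subinterval widths: 0.5, 2.5, 0.5.
Right endpoints: 4.5, 7, 7.5.
f(4.5) = -35.5, f(7) = -93, f(7.5) = -107.5.
Sum = Σ Δs_i · f(s_i).
Sum = -304.

-304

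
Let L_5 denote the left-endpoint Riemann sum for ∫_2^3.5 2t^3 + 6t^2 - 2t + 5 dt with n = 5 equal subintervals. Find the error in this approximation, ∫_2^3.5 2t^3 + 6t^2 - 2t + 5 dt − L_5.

16.93125

Exact integral: ∫_2^3.5 f(t) dt = 136.03125.
L_5 = 119.1.
Error = 136.03125 − 119.1 = 16.93125.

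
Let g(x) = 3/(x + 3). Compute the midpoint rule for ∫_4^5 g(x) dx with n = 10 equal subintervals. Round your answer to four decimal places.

Δx = (5 − 4)/10 = 0.1.
Midpoints: 4.05, 4.15, 4.25, 4.35, 4.45, 4.55, 4.65, 4.75, 4.85, 4.95.
g(4.05) = 20/47, g(4.15) = 60/143, g(4.25) = 12/29, g(4.35) = 20/49, g(4.45) = 60/149, g(4.55) = 60/151, g(4.65) = 20/51, g(4.75) = 12/31, g(4.85) = 60/157, g(4.95) = 20/53.
Sum = Δx · [g(4.05) + g(4.15) + g(4.25) + ...].
Sum ≈ 0.4006.

0.4006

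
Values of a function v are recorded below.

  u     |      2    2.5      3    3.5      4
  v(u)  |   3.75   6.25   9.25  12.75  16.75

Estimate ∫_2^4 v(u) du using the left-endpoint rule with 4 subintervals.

Δu = 0.5.
Sum = 0.5·[3.75 + 6.25 + 9.25 + 12.75] = 16.

16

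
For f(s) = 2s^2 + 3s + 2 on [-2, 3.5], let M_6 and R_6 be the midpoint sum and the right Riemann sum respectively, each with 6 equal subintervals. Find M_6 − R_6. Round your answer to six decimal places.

-17.435764

M_6 ≈ 56.52141204.
R_6 ≈ 73.95717593.
M_6 − R_6 ≈ -17.435764.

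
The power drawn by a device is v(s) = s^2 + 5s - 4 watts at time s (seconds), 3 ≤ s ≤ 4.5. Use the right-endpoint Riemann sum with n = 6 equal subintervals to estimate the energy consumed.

Δs = (4.5 − 3)/6 = 0.25.
Right endpoints: 3.25, 3.5, 3.75, 4, 4.25, 4.5.
v(3.25) = 22.8125, v(3.5) = 25.75, v(3.75) = 28.8125, v(4) = 32, v(4.25) = 35.3125, v(4.5) = 38.75.
Sum = Δs · [v(3.25) + v(3.5) + v(3.75) + ...].
Sum = 45.859375.

45.859375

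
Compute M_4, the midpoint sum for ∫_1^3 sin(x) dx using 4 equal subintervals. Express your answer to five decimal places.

Δx = (3 − 1)/4 = 0.5.
Midpoints: 1.25, 1.75, 2.25, 2.75.
f(1.25) ≈ 0.94898, f(1.75) ≈ 0.98399, f(2.25) ≈ 0.77807, f(2.75) ≈ 0.38166.
Sum = Δx · [f(1.25) + f(1.75) + f(2.25) + f(2.75)].
Sum ≈ 1.54635.

1.54635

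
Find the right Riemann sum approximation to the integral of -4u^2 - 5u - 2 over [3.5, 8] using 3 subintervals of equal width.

Δu = (8 − 3.5)/3 = 1.5.
Right endpoints: 5, 6.5, 8.
f(5) = -127, f(6.5) = -203.5, f(8) = -298.
Sum = Δu · [f(5) + f(6.5) + f(8)].
Sum = -942.75.

-942.75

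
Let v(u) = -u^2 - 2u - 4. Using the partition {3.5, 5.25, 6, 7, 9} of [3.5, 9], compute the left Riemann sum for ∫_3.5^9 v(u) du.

-258.234375

Subinterval widths: 1.75, 0.75, 1, 2.
Left endpoints: 3.5, 5.25, 6, 7.
v(3.5) = -23.25, v(5.25) = -42.0625, v(6) = -52, v(7) = -67.
Sum = Σ Δu_i · v(u_i).
Sum = -258.234375.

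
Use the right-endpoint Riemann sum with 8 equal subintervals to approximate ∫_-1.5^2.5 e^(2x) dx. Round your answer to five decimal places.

Δx = (2.5 − (-1.5))/8 = 0.5.
Right endpoints: -1, -0.5, 0, 0.5, 1, 1.5, 2, 2.5.
f(-1) ≈ 0.13534, f(-0.5) ≈ 0.36788, f(0) ≈ 1.00000, f(0.5) ≈ 2.71828, f(1) ≈ 7.38906, f(1.5) ≈ 20.08554, f(2) ≈ 54.59815, f(2.5) ≈ 148.41316.
Sum = Δx · [f(-1) + f(-0.5) + f(0) + ...].
Sum ≈ 117.35370.

117.35370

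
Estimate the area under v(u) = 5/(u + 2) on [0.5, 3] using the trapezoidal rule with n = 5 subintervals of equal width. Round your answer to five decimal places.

Δu = (3 − 0.5)/5 = 0.5.
v(0.5) = 2, v(1) = 5/3, v(1.5) = 10/7, v(2) = 1.25, v(2.5) = 10/9, v(3) = 1.
T_5 = (Δu/2)·[v(u_0) + 2v(u_1) + ... + 2v(u_{4}) + v(u_5)].
Sum ≈ 3.47817.

3.47817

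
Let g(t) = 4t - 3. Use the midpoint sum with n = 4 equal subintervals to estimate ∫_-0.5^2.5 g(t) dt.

3

Δt = (2.5 − (-0.5))/4 = 0.75.
Midpoints: -0.125, 0.625, 1.375, 2.125.
g(-0.125) = -3.5, g(0.625) = -0.5, g(1.375) = 2.5, g(2.125) = 5.5.
Sum = Δt · [g(-0.125) + g(0.625) + g(1.375) + g(2.125)].
Sum = 3.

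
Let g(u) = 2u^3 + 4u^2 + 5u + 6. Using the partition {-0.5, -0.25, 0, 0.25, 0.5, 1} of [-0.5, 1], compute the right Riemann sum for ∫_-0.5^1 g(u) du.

Subinterval widths: 0.25, 0.25, 0.25, 0.25, 0.5.
Right endpoints: -0.25, 0, 0.25, 0.5, 1.
g(-0.25) = 4.96875, g(0) = 6, g(0.25) = 7.53125, g(0.5) = 9.75, g(1) = 17.
Sum = Σ Δu_i · g(u_i).
Sum = 15.5625.

15.5625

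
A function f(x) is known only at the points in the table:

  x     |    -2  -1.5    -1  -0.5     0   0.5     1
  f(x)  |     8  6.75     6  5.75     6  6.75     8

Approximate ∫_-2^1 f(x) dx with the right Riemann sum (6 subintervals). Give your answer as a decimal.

Δx = 0.5.
Sum = 0.5·[6.75 + 6 + 5.75 + 6 + 6.75 + 8] = 19.625.

19.625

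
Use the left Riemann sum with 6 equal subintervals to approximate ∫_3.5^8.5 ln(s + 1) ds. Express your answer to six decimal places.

9.300829

Δs = (8.5 − 3.5)/6 = 5/6.
Left endpoints: 3.5, 13/3, 31/6, 6, 41/6, 23/3.
f(3.5) ≈ 1.504077, f(13/3) ≈ 1.673976, f(31/6) ≈ 1.819158, f(6) ≈ 1.945910, f(41/6) ≈ 2.058388, f(23/3) ≈ 2.159484.
Sum = Δs · [f(3.5) + f(13/3) + f(31/6) + ...].
Sum ≈ 9.300829.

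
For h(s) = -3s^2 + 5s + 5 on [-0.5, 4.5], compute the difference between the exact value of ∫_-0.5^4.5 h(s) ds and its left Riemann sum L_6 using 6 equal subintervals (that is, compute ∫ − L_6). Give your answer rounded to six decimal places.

-12.847222

Exact integral: ∫_-0.5^4.5 h(s) ds = -16.25.
L_6 ≈ -3.40277778.
Error ≈ -16.25 − (-3.40277778) ≈ -12.847222.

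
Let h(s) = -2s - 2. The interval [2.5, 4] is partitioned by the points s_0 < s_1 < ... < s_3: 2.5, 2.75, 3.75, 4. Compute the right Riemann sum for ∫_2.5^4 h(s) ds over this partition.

Subinterval widths: 0.25, 1, 0.25.
Right endpoints: 2.75, 3.75, 4.
h(2.75) = -7.5, h(3.75) = -9.5, h(4) = -10.
Sum = Σ Δs_i · h(s_i).
Sum = -13.875.

-13.875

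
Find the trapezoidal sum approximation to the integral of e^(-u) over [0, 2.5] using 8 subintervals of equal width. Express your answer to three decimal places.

Δu = (2.5 − 0)/8 = 0.3125.
f(0) ≈ 1.000, f(0.3125) ≈ 0.732, f(0.625) ≈ 0.535, f(0.9375) ≈ 0.392, f(1.25) ≈ 0.287, f(1.5625) ≈ 0.210, f(1.875) ≈ 0.153, f(2.1875) ≈ 0.112, f(2.5) ≈ 0.082.
T_8 = (Δu/2)·[f(u_0) + 2f(u_1) + ... + 2f(u_{7}) + f(u_8)].
Sum ≈ 0.925.

0.925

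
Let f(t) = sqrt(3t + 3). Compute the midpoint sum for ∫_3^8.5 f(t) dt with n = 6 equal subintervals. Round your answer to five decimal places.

Δt = (8.5 − 3)/6 = 11/12.
Midpoints: 83/24, 4.375, 127/24, 149/24, 7.125, 193/24.
f(83/24) ≈ 3.65718, f(4.375) ≈ 4.01559, f(127/24) ≈ 4.34454, f(149/24) ≈ 4.65027, f(7.125) ≈ 4.93710, f(193/24) ≈ 5.20817.
Sum = Δt · [f(83/24) + f(4.375) + f(127/24) + ...].
Sum ≈ 24.57845.

24.57845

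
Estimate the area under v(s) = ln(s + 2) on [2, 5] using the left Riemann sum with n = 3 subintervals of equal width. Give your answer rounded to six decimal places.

Δs = (5 − 2)/3 = 1.
Left endpoints: 2, 3, 4.
v(2) ≈ 1.386294, v(3) ≈ 1.609438, v(4) ≈ 1.791759.
Sum = Δs · [v(2) + v(3) + v(4)].
Sum ≈ 4.787492.

4.787492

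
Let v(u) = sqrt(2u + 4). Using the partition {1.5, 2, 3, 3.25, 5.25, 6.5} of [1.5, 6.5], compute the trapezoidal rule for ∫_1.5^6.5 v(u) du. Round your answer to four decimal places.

17.1694

Subinterval widths: 0.5, 1, 0.25, 2, 1.25.
v(1.5) ≈ 2.6458, v(2) ≈ 2.8284, v(3) ≈ 3.1623, v(3.25) ≈ 3.2404, v(5.25) ≈ 3.8079, v(6.5) ≈ 4.1231.
On each subinterval the trapezoid contributes (Δu_i/2)·[v(u_{i-1}) + v(u_i)].
Sum ≈ 17.1694.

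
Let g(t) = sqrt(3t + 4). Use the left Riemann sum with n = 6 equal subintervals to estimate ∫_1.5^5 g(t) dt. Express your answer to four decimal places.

Δt = (5 − 1.5)/6 = 7/12.
Left endpoints: 1.5, 25/12, 8/3, 3.25, 23/6, 53/12.
g(1.5) ≈ 2.9155, g(25/12) ≈ 3.2016, g(8/3) ≈ 3.4641, g(3.25) ≈ 3.7081, g(23/6) ≈ 3.9370, g(53/12) ≈ 4.1533.
Sum = Δt · [g(1.5) + g(25/12) + g(8/3) + ...].
Sum ≈ 12.4714.

12.4714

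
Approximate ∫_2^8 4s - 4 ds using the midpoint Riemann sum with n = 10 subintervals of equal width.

96

Δs = (8 − 2)/10 = 0.6.
Midpoints: 2.3, 2.9, 3.5, 4.1, 4.7, 5.3, 5.9, 6.5, 7.1, 7.7.
f(2.3) = 5.2, f(2.9) = 7.6, f(3.5) = 10, f(4.1) = 12.4, f(4.7) = 14.8, f(5.3) = 17.2, f(5.9) = 19.6, f(6.5) = 22, f(7.1) = 24.4, f(7.7) = 26.8.
Sum = Δs · [f(2.3) + f(2.9) + f(3.5) + ...].
Sum = 96.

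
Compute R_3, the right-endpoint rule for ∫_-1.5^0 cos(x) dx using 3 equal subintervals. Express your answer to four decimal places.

Δx = (0 − (-1.5))/3 = 0.5.
Right endpoints: -1, -0.5, 0.
f(-1) ≈ 0.5403, f(-0.5) ≈ 0.8776, f(0) ≈ 1.0000.
Sum = Δx · [f(-1) + f(-0.5) + f(0)].
Sum ≈ 1.2089.

1.2089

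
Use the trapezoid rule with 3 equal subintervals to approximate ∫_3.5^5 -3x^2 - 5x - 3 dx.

-118.6875

Δx = (5 − 3.5)/3 = 0.5.
f(3.5) = -57.25, f(4) = -71, f(4.5) = -86.25, f(5) = -103.
T_3 = (Δx/2)·[f(x_0) + 2f(x_1) + 2f(x_2) + f(x_3)].
Sum = -118.6875.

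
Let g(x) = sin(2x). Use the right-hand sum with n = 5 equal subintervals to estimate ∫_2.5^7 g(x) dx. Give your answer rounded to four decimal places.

Δx = (7 − 2.5)/5 = 0.9.
Right endpoints: 3.4, 4.3, 5.2, 6.1, 7.
g(3.4) ≈ 0.4941, g(4.3) ≈ 0.7344, g(5.2) ≈ -0.8278, g(6.1) ≈ -0.3582, g(7) ≈ 0.9906.
Sum = Δx · [g(3.4) + g(4.3) + g(5.2) + g(6.1) + g(7)].
Sum ≈ 0.9298.

0.9298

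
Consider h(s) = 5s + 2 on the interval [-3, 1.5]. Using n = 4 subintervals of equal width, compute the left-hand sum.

Δs = (1.5 − (-3))/4 = 1.125.
Left endpoints: -3, -1.875, -0.75, 0.375.
h(-3) = -13, h(-1.875) = -7.375, h(-0.75) = -1.75, h(0.375) = 3.875.
Sum = Δs · [h(-3) + h(-1.875) + h(-0.75) + h(0.375)].
Sum = -20.53125.

-20.53125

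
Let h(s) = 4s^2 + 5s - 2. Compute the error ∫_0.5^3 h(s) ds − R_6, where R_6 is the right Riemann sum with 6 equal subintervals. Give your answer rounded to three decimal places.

Exact integral: ∫_0.5^3 h(s) ds ≈ 52.70833.
R_6 ≈ 62.89352.
Error ≈ 52.70833 − 62.89352 ≈ -10.185.

-10.185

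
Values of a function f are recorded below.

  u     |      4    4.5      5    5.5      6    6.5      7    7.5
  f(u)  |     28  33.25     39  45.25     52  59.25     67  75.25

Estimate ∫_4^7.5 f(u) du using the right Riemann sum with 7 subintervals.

185.5

Δu = 0.5.
Sum = 0.5·[33.25 + 39 + 45.25 + 52 + 59.25 + 67 + 75.25] = 185.5.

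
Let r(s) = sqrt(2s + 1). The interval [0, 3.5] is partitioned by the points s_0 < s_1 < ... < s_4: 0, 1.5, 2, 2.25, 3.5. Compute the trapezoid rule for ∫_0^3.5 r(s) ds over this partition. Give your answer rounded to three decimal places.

Subinterval widths: 1.5, 0.5, 0.25, 1.25.
r(0) ≈ 1.000, r(1.5) ≈ 2.000, r(2) ≈ 2.236, r(2.25) ≈ 2.345, r(3.5) ≈ 2.828.
On each subinterval the trapezoid contributes (Δs_i/2)·[r(s_{i-1}) + r(s_i)].
Sum ≈ 7.115.

7.115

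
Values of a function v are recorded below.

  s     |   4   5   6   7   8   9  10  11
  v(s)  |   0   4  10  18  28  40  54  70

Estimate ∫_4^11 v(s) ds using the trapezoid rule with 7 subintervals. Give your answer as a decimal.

Δs = 1.
T_7 = (1/2)·[0 + 2·4 + 2·10 + 2·18 + 2·28 + 2·40 + 2·54 + 70] = 189.

189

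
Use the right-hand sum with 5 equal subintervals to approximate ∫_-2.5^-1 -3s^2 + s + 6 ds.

Δs = (-1 − (-2.5))/5 = 0.3.
Right endpoints: -2.2, -1.9, -1.6, -1.3, -1.
f(-2.2) = -10.72, f(-1.9) = -6.73, f(-1.6) = -3.28, f(-1.3) = -0.37, f(-1) = 2.
Sum = Δs · [f(-2.2) + f(-1.9) + f(-1.6) + f(-1.3) + f(-1)].
Sum = -5.73.

-5.73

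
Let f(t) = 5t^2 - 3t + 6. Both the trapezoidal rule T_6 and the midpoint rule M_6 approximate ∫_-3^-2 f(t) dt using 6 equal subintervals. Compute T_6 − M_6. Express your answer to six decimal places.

0.034722

T_6 ≈ 45.18981481.
M_6 ≈ 45.15509259.
T_6 − M_6 ≈ 0.034722.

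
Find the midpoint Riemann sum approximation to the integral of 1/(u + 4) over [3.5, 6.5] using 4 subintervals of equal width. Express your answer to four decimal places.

Δu = (6.5 − 3.5)/4 = 0.75.
Midpoints: 3.875, 4.625, 5.375, 6.125.
f(3.875) = 8/63, f(4.625) = 8/69, f(5.375) = 8/75, f(6.125) = 8/81.
Sum = Δu · [f(3.875) + f(4.625) + f(5.375) + f(6.125)].
Sum ≈ 0.3363.

0.3363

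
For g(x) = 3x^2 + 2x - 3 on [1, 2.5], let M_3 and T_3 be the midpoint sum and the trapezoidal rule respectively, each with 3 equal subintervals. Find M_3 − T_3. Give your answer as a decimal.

M_3 = 15.28125.
T_3 = 15.5625.
M_3 − T_3 = -0.28125.

-0.28125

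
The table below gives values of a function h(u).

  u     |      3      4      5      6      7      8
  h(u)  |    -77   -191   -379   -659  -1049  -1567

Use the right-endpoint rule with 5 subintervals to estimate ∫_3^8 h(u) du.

-3845

Δu = 1.
Sum = 1·[(-191) + (-379) + (-659) + (-1049) + (-1567)] = -3845.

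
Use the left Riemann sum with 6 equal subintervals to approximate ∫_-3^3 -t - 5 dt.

-27

Δt = (3 − (-3))/6 = 1.
Left endpoints: -3, -2, -1, 0, 1, 2.
f(-3) = -2, f(-2) = -3, f(-1) = -4, f(0) = -5, f(1) = -6, f(2) = -7.
Sum = Δt · [f(-3) + f(-2) + f(-1) + ...].
Sum = -27.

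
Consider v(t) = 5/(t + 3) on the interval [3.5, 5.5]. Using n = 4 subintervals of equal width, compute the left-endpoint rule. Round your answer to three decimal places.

1.388

Δt = (5.5 − 3.5)/4 = 0.5.
Left endpoints: 3.5, 4, 4.5, 5.
v(3.5) = 10/13, v(4) = 5/7, v(4.5) = 2/3, v(5) = 0.625.
Sum = Δt · [v(3.5) + v(4) + v(4.5) + v(5)].
Sum ≈ 1.388.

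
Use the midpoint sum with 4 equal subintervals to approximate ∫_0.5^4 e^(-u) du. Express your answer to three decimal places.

0.570

Δu = (4 − 0.5)/4 = 0.875.
Midpoints: 0.9375, 1.8125, 2.6875, 3.5625.
f(0.9375) ≈ 0.392, f(1.8125) ≈ 0.163, f(2.6875) ≈ 0.068, f(3.5625) ≈ 0.028.
Sum = Δu · [f(0.9375) + f(1.8125) + f(2.6875) + f(3.5625)].
Sum ≈ 0.570.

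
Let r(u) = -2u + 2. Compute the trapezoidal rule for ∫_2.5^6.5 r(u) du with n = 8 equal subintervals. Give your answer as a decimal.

-28

Δu = (6.5 − 2.5)/8 = 0.5.
r(2.5) = -3, r(3) = -4, r(3.5) = -5, r(4) = -6, r(4.5) = -7, r(5) = -8, r(5.5) = -9, r(6) = -10, r(6.5) = -11.
T_8 = (Δu/2)·[r(u_0) + 2r(u_1) + ... + 2r(u_{7}) + r(u_8)].
Sum = -28.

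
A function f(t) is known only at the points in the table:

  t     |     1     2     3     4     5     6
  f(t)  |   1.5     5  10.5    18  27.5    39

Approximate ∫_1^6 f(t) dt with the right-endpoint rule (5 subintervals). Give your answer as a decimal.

100

Δt = 1.
Sum = 1·[5 + 10.5 + 18 + 27.5 + 39] = 100.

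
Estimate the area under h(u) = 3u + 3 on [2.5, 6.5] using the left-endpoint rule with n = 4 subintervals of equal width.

60

Δu = (6.5 − 2.5)/4 = 1.
Left endpoints: 2.5, 3.5, 4.5, 5.5.
h(2.5) = 10.5, h(3.5) = 13.5, h(4.5) = 16.5, h(5.5) = 19.5.
Sum = Δu · [h(2.5) + h(3.5) + h(4.5) + h(5.5)].
Sum = 60.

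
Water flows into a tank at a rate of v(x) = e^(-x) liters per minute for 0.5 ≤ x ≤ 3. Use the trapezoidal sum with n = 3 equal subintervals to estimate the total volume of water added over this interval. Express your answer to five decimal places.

0.58860

Δx = (3 − 0.5)/3 = 5/6.
v(0.5) ≈ 0.60653, v(4/3) ≈ 0.26360, v(13/6) ≈ 0.11456, v(3) ≈ 0.04979.
T_3 = (Δx/2)·[v(x_0) + 2v(x_1) + 2v(x_2) + v(x_3)].
Sum ≈ 0.58860.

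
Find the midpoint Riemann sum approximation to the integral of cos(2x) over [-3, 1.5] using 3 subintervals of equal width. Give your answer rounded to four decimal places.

-0.1040

Δx = (1.5 − (-3))/3 = 1.5.
Midpoints: -2.25, -0.75, 0.75.
f(-2.25) ≈ -0.2108, f(-0.75) ≈ 0.0707, f(0.75) ≈ 0.0707.
Sum = Δx · [f(-2.25) + f(-0.75) + f(0.75)].
Sum ≈ -0.1040.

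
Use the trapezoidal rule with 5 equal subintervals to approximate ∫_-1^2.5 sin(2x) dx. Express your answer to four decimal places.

-0.2908

Δx = (2.5 − (-1))/5 = 0.7.
f(-1) ≈ -0.9093, f(-0.3) ≈ -0.5646, f(0.4) ≈ 0.7174, f(1.1) ≈ 0.8085, f(1.8) ≈ -0.4425, f(2.5) ≈ -0.9589.
T_5 = (Δx/2)·[f(x_0) + 2f(x_1) + ... + 2f(x_{4}) + f(x_5)].
Sum ≈ -0.2908.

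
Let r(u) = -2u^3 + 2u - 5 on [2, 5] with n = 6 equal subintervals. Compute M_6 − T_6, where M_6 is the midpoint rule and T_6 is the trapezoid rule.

3.9375

M_6 = -297.1875.
T_6 = -301.125.
M_6 − T_6 = 3.9375.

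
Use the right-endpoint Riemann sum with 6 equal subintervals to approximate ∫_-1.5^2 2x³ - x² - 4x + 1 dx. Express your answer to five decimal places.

Δx = (2 − (-1.5))/6 = 7/12.
Right endpoints: -11/12, -1/3, 0.25, 5/6, 17/12, 2.
f(-11/12) = 1975/864, f(-1/3) = 58/27, f(0.25) = -0.03125, f(5/6) = -101/54, f(17/12) = -853/864, f(2) = 5.
Sum = Δx · [f(-11/12) + f(-1/3) + f(0.25) + ...].
Sum ≈ 3.81800.

3.81800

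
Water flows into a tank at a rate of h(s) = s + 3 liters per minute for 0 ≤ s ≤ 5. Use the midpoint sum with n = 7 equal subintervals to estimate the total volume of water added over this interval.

Δs = (5 − 0)/7 = 5/7.
Midpoints: 5/14, 15/14, 25/14, 2.5, 45/14, 55/14, 65/14.
h(5/14) = 47/14, h(15/14) = 57/14, h(25/14) = 67/14, h(2.5) = 5.5, h(45/14) = 87/14, h(55/14) = 97/14, h(65/14) = 107/14.
Sum = Δs · [h(5/14) + h(15/14) + h(25/14) + ...].
Sum = 27.5.

27.5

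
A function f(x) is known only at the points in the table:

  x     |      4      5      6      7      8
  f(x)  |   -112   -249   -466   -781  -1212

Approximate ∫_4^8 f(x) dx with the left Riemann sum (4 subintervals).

-1608

Δx = 1.
Sum = 1·[(-112) + (-249) + (-466) + (-781)] = -1608.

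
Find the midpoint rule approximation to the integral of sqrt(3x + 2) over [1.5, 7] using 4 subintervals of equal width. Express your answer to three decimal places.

Δx = (7 − 1.5)/4 = 1.375.
Midpoints: 2.1875, 3.5625, 4.9375, 6.3125.
f(2.1875) ≈ 2.926, f(3.5625) ≈ 3.562, f(4.9375) ≈ 4.100, f(6.3125) ≈ 4.576.
Sum = Δx · [f(2.1875) + f(3.5625) + f(4.9375) + f(6.3125)].
Sum ≈ 20.851.

20.851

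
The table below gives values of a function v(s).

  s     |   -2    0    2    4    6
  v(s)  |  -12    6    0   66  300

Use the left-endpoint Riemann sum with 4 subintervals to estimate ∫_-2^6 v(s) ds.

Δs = 2.
Sum = 2·[(-12) + 6 + 0 + 66] = 120.

120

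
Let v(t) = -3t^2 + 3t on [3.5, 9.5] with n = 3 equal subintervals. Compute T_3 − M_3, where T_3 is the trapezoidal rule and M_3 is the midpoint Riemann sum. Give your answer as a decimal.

T_3 = -709.5.
M_3 = -691.5.
T_3 − M_3 = -18.

-18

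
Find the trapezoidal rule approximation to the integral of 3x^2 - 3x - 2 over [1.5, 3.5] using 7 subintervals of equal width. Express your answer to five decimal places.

Δx = (3.5 − 1.5)/7 = 2/7.
f(1.5) = 0.25, f(25/14) = 433/196, f(29/14) = 913/196, f(33/14) = 1489/196, f(37/14) = 2161/196, f(41/14) = 2929/196, f(45/14) = 3793/196, f(3.5) = 24.25.
T_7 = (Δx/2)·[f(x_0) + 2f(x_1) + ... + 2f(x_{6}) + f(x_7)].
Sum ≈ 20.58163.

20.58163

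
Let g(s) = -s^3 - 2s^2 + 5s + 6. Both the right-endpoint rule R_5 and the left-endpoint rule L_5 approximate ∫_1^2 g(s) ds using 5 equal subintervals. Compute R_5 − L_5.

-1.6

R_5 = 4.24.
L_5 = 5.84.
R_5 − L_5 = -1.6.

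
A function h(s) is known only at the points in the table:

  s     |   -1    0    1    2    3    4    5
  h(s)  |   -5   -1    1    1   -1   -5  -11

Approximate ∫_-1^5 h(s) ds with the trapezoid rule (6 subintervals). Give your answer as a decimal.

Δs = 1.
T_6 = (1/2)·[(-5) + 2·(-1) + 2·1 + 2·1 + 2·(-1) + 2·(-5) + (-11)] = -13.

-13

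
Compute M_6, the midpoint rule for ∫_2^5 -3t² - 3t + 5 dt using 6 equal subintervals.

Δt = (5 − 2)/6 = 0.5.
Midpoints: 2.25, 2.75, 3.25, 3.75, 4.25, 4.75.
f(2.25) = -16.9375, f(2.75) = -25.9375, f(3.25) = -36.4375, f(3.75) = -48.4375, f(4.25) = -61.9375, f(4.75) = -76.9375.
Sum = Δt · [f(2.25) + f(2.75) + f(3.25) + ...].
Sum = -133.3125.

-133.3125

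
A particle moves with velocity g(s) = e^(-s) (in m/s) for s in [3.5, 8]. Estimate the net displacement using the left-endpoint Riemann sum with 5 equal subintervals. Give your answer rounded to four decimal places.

0.0453

Δs = (8 − 3.5)/5 = 0.9.
Left endpoints: 3.5, 4.4, 5.3, 6.2, 7.1.
g(3.5) ≈ 0.0302, g(4.4) ≈ 0.0123, g(5.3) ≈ 0.0050, g(6.2) ≈ 0.0020, g(7.1) ≈ 0.0008.
Sum = Δs · [g(3.5) + g(4.4) + g(5.3) + g(6.2) + g(7.1)].
Sum ≈ 0.0453.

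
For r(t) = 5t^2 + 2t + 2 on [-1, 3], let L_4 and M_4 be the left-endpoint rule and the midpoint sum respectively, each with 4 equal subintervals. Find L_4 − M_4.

L_4 = 42.
M_4 = 61.
L_4 − M_4 = -19.

-19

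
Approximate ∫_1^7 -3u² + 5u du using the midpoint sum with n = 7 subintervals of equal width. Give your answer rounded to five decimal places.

Δu = (7 − 1)/7 = 6/7.
Midpoints: 10/7, 16/7, 22/7, 4, 34/7, 40/7, 46/7.
f(10/7) = 50/49, f(16/7) = -208/49, f(22/7) = -682/49, f(4) = -28, f(34/7) = -2278/49, f(40/7) = -3400/49, f(46/7) = -4738/49.
Sum = Δu · [f(10/7) + f(16/7) + f(22/7) + ...].
Sum ≈ -220.89796.

-220.89796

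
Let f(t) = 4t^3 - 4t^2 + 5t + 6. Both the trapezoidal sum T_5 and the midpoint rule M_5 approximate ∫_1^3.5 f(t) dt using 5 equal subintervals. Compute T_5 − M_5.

T_5 = 138.75.
M_5 = 135.15625.
T_5 − M_5 = 3.59375.

3.59375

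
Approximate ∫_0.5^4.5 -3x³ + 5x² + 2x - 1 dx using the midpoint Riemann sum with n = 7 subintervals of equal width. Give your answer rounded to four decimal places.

-137.9286

Δx = (4.5 − 0.5)/7 = 4/7.
Midpoints: 11/14, 19/14, 27/14, 2.5, 43/14, 51/14, 59/14.
f(11/14) = 6045/2744, f(19/14) = 9397/2744, f(27/14) = -179/2744, f(2.5) = -11.625, f(43/14) = -94979/2744, f(51/14) = -198635/2744, f(59/14) = -352083/2744.
Sum = Δx · [f(11/14) + f(19/14) + f(27/14) + ...].
Sum ≈ -137.9286.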